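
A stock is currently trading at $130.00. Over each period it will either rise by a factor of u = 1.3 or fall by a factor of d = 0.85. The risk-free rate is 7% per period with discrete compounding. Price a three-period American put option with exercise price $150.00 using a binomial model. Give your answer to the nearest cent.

$21.78

Risk-neutral probability p = (1 + 0.07 − 0.85)/(1.3 − 0.85) = 0.2200/0.4500 = 0.4889
Terminal stock prices: S_uuu = 285.6, S_uud = 186.7, S_udd = 122.1, S_ddd = 79.84
Terminal payoffs (K − S): max(-135.6, 0) = 0, max(-36.75, 0) = 0, max(27.9, 0) = 27.9, max(70.16, 0) = 70.16
Node uu (S = 219.7): continuation = 1/1.07·[0.4889·0.0000 + 0.5111·0.0000] = 0.0000; exercise value = 0.0000 ≤ continuation, so V_uu = 0.0000
Node ud (S = 143.7): continuation = 1/1.07·[0.4889·0.0000 + 0.5111·27.8975] = 13.3259; exercise value = 6.3500 ≤ continuation, so V_ud = 13.3259
Node dd (S = 93.92): continuation = 1/1.07·[0.4889·27.8975 + 0.5111·70.1638] = 46.2619; exercise value = 56.0750 > continuation, so V_dd = 56.0750 (exercise)
Node u (S = 169): continuation = 1/1.07·[0.4889·0.0000 + 0.5111·13.3259] = 6.3654; exercise value = 0.0000 ≤ continuation, so V_u = 6.3654
Node d (S = 110.5): continuation = 1/1.07·[0.4889·13.3259 + 0.5111·56.0750] = 32.8742; exercise value = 39.5000 > continuation, so V_d = 39.5000 (exercise)
Node 0 (S = 130): continuation = 1/1.07·[0.4889·6.3654 + 0.5111·39.5000] = 21.7765; exercise value = 20.0000 ≤ continuation, so V_0 = 21.7765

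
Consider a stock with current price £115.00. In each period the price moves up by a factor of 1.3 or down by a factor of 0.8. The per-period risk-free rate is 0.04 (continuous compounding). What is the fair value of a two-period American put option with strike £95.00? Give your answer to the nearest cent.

£5.31

Risk-neutral probability p = (e^0.04 − 0.8)/(1.3 − 0.8) = 0.2408/0.5000 = 0.4816
Terminal stock prices: S_uu = 194.4, S_ud = 119.6, S_dd = 73.6
Terminal payoffs (K − S): max(-99.35, 0) = 0, max(-24.6, 0) = 0, max(21.4, 0) = 21.4
Node u (S = 149.5): continuation = e^(−0.04)·[0.4816·0.0000 + 0.5184·0.0000] = 0.0000; exercise value = 0.0000 ≤ continuation, so V_u = 0.0000
Node d (S = 92): continuation = e^(−0.04)·[0.4816·0.0000 + 0.5184·21.4000] = 10.6583; exercise value = 3.0000 ≤ continuation, so V_d = 10.6583
Node 0 (S = 115): continuation = e^(−0.04)·[0.4816·0.0000 + 0.5184·10.6583] = 5.3084; exercise value = 0.0000 ≤ continuation, so V_0 = 5.3084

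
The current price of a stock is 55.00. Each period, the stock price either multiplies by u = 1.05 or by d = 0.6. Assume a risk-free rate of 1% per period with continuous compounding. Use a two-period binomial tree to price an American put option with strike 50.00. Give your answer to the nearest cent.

Risk-neutral probability p = (e^0.01 − 0.6)/(1.05 − 0.6) = 0.4101/0.4500 = 0.9112
Terminal stock prices: S_uu = 60.64, S_ud = 34.65, S_dd = 19.8
Terminal payoffs (K − S): max(-10.64, 0) = 0, max(15.35, 0) = 15.35, max(30.2, 0) = 30.2
Node u (S = 57.75): continuation = e^(−0.01)·[0.9112·0.0000 + 0.0888·15.3500] = 1.3492; exercise value = 0.0000 ≤ continuation, so V_u = 1.3492
Node d (S = 33): continuation = e^(−0.01)·[0.9112·15.3500 + 0.0888·30.2000] = 16.5025; exercise value = 17.0000 > continuation, so V_d = 17.0000 (exercise)
Node 0 (S = 55): continuation = e^(−0.01)·[0.9112·1.3492 + 0.0888·17.0000] = 2.7114; exercise value = 0.0000 ≤ continuation, so V_0 = 2.7114

2.71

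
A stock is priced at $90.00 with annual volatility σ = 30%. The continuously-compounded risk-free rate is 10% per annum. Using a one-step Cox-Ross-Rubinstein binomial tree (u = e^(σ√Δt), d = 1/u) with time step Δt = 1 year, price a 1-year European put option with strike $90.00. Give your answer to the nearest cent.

CRR parameters: u = e^(σ√Δt) = e^(0.3·√1) = 1.3499, d = 1/u = 0.7408
Per-period rate: rΔt = 0.1·1 = 0.1, so R = e^0.1 = 1.1052
Risk-neutral probability p = (e^0.1 − 0.7408)/(1.3499 − 0.7408) = 0.3644/0.6090 = 0.5982
Terminal stock prices: S_u = 121.5, S_d = 66.67
Terminal payoffs (K − S): max(-31.49, 0) = 0, max(23.33, 0) = 23.33
Node 0 (S = 90): V_0 = e^(−0.1)·[0.5982·0.0000 + 0.4018·23.3264] = 8.4798

$8.48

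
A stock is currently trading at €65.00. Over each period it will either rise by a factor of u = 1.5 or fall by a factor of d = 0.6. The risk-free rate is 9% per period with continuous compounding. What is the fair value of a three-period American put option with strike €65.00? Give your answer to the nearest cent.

Risk-neutral probability p = (e^0.09 − 0.6)/(1.5 − 0.6) = 0.4942/0.9000 = 0.5491
Terminal stock prices: S_uuu = 219.4, S_uud = 87.75, S_udd = 35.1, S_ddd = 14.04
Terminal payoffs (K − S): max(-154.4, 0) = 0, max(-22.75, 0) = 0, max(29.9, 0) = 29.9, max(50.96, 0) = 50.96
Node uu (S = 146.2): continuation = e^(−0.09)·[0.5491·0.0000 + 0.4509·0.0000] = 0.0000; exercise value = 0.0000 ≤ continuation, so V_uu = 0.0000
Node ud (S = 58.5): continuation = e^(−0.09)·[0.5491·0.0000 + 0.4509·29.9000] = 12.3220; exercise value = 6.5000 ≤ continuation, so V_ud = 12.3220
Node dd (S = 23.4): continuation = e^(−0.09)·[0.5491·29.9000 + 0.4509·50.9600] = 36.0055; exercise value = 41.6000 > continuation, so V_dd = 41.6000 (exercise)
Node u (S = 97.5): continuation = e^(−0.09)·[0.5491·0.0000 + 0.4509·12.3220] = 5.0780; exercise value = 0.0000 ≤ continuation, so V_u = 5.0780
Node d (S = 39): continuation = e^(−0.09)·[0.5491·12.3220 + 0.4509·41.6000] = 23.3272; exercise value = 26.0000 > continuation, so V_d = 26.0000 (exercise)
Node 0 (S = 65): continuation = e^(−0.09)·[0.5491·5.0780 + 0.4509·26.0000] = 13.2631; exercise value = 0.0000 ≤ continuation, so V_0 = 13.2631

€13.26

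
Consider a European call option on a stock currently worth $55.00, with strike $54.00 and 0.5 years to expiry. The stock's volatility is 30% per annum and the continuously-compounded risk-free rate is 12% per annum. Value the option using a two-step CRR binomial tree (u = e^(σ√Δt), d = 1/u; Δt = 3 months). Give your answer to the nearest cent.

$6.52

CRR parameters: u = e^(σ√Δt) = e^(0.3·√0.25) = 1.1618, d = 1/u = 0.8607
Per-period rate: rΔt = 0.12·0.25 = 0.03, so R = e^0.03 = 1.0305
Risk-neutral probability p = (e^0.03 − 0.8607)/(1.1618 − 0.8607) = 0.1697/0.3011 = 0.5637
Terminal stock prices: S_uu = 74.24, S_ud = 55, S_dd = 40.75
Terminal payoffs (S − K): max(20.24, 0) = 20.24, max(1, 0) = 1, max(-13.25, 0) = 0
Node u (S = 63.9): V_u = e^(−0.03)·[0.5637·20.2422 + 0.4363·1.0000] = 11.4968
Node d (S = 47.34): V_d = e^(−0.03)·[0.5637·1.0000 + 0.4363·0.0000] = 0.5470
Node 0 (S = 55): V_0 = e^(−0.03)·[0.5637·11.4968 + 0.4363·0.5470] = 6.5209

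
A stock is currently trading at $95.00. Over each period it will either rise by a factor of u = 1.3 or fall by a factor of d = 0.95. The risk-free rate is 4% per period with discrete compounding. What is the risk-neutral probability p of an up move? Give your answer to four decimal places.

Risk-neutral probability p = (1 + 0.04 − 0.95)/(1.3 − 0.95) = 0.0900/0.3500 = 0.2571

p = 0.2571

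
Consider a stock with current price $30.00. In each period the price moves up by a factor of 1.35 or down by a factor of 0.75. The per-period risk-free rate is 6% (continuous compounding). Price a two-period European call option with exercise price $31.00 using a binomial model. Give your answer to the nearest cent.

$5.67

Risk-neutral probability p = (e^0.06 − 0.75)/(1.35 − 0.75) = 0.3118/0.6000 = 0.5197
Terminal stock prices: S_uu = 54.68, S_ud = 30.38, S_dd = 16.88
Terminal payoffs (S − K): max(23.68, 0) = 23.68, max(-0.625, 0) = 0, max(-14.12, 0) = 0
Node u (S = 40.5): V_u = e^(−0.06)·[0.5197·23.6750 + 0.4803·0.0000] = 11.5880
Node d (S = 22.5): V_d = e^(−0.06)·[0.5197·0.0000 + 0.4803·0.0000] = 0.0000
Node 0 (S = 30): V_0 = e^(−0.06)·[0.5197·11.5880 + 0.4803·0.0000] = 5.6719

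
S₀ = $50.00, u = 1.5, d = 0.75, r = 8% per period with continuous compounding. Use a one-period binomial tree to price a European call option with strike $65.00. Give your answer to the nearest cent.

$4.10

Risk-neutral probability p = (e^0.08 − 0.75)/(1.5 − 0.75) = 0.3333/0.7500 = 0.4444
Terminal stock prices: S_u = 75, S_d = 37.5
Terminal payoffs (S − K): max(10, 0) = 10, max(-27.5, 0) = 0
Node 0 (S = 50): V_0 = e^(−0.08)·[0.4444·10.0000 + 0.5556·0.0000] = 4.1022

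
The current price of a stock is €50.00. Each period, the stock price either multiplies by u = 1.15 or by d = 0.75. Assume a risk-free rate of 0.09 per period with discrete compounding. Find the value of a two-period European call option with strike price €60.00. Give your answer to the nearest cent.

€3.72

Risk-neutral probability p = (1 + 0.09 − 0.75)/(1.15 − 0.75) = 0.3400/0.4000 = 0.8500
Terminal stock prices: S_uu = 66.12, S_ud = 43.12, S_dd = 28.12
Terminal payoffs (S − K): max(6.125, 0) = 6.125, max(-16.88, 0) = 0, max(-31.88, 0) = 0
Node u (S = 57.5): V_u = 1/1.09·[0.8500·6.1250 + 0.1500·0.0000] = 4.7764
Node d (S = 37.5): V_d = 1/1.09·[0.8500·0.0000 + 0.1500·0.0000] = 0.0000
Node 0 (S = 50): V_0 = 1/1.09·[0.8500·4.7764 + 0.1500·0.0000] = 3.7247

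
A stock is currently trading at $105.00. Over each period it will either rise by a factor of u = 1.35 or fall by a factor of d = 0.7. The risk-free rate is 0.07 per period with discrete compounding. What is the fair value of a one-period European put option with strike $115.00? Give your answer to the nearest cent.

Risk-neutral probability p = (1 + 0.07 − 0.7)/(1.35 − 0.7) = 0.3700/0.6500 = 0.5692
Terminal stock prices: S_u = 141.8, S_d = 73.5
Terminal payoffs (K − S): max(-26.75, 0) = 0, max(41.5, 0) = 41.5
Node 0 (S = 105): V_0 = 1/1.07·[0.5692·0.0000 + 0.4308·41.5000] = 16.7074

$16.71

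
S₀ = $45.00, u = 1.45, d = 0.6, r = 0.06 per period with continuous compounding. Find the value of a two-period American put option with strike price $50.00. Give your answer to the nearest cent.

$12.28

Risk-neutral probability p = (e^0.06 − 0.6)/(1.45 − 0.6) = 0.4618/0.8500 = 0.5433
Terminal stock prices: S_uu = 94.61, S_ud = 39.15, S_dd = 16.2
Terminal payoffs (K − S): max(-44.61, 0) = 0, max(10.85, 0) = 10.85, max(33.8, 0) = 33.8
Node u (S = 65.25): continuation = e^(−0.06)·[0.5433·0.0000 + 0.4567·10.8500] = 4.6662; exercise value = 0.0000 ≤ continuation, so V_u = 4.6662
Node d (S = 27): continuation = e^(−0.06)·[0.5433·10.8500 + 0.4567·33.8000] = 20.0882; exercise value = 23.0000 > continuation, so V_d = 23.0000 (exercise)
Node 0 (S = 45): continuation = e^(−0.06)·[0.5433·4.6662 + 0.4567·23.0000] = 12.2793; exercise value = 5.0000 ≤ continuation, so V_0 = 12.2793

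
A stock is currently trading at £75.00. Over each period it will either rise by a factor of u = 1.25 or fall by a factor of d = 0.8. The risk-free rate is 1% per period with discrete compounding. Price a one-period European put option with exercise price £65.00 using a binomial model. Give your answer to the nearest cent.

£2.64

Risk-neutral probability p = (1 + 0.01 − 0.8)/(1.25 − 0.8) = 0.2100/0.4500 = 0.4667
Terminal stock prices: S_u = 93.75, S_d = 60
Terminal payoffs (K − S): max(-28.75, 0) = 0, max(5, 0) = 5
Node 0 (S = 75): V_0 = 1/1.01·[0.4667·0.0000 + 0.5333·5.0000] = 2.6403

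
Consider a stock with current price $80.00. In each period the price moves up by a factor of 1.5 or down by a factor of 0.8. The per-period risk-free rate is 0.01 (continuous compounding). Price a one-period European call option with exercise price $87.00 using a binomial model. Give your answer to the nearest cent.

Risk-neutral probability p = (e^0.01 − 0.8)/(1.5 − 0.8) = 0.2101/0.7000 = 0.3001
Terminal stock prices: S_u = 120, S_d = 64
Terminal payoffs (S − K): max(33, 0) = 33, max(-23, 0) = 0
Node 0 (S = 80): V_0 = e^(−0.01)·[0.3001·33.0000 + 0.6999·0.0000] = 9.8038

$9.80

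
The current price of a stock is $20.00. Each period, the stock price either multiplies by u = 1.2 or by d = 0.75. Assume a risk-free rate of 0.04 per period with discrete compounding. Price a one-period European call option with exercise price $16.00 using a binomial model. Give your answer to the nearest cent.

$4.96

Risk-neutral probability p = (1 + 0.04 − 0.75)/(1.2 − 0.75) = 0.2900/0.4500 = 0.6444
Terminal stock prices: S_u = 24, S_d = 15
Terminal payoffs (S − K): max(8, 0) = 8, max(-1, 0) = 0
Node 0 (S = 20): V_0 = 1/1.04·[0.6444·8.0000 + 0.3556·0.0000] = 4.9573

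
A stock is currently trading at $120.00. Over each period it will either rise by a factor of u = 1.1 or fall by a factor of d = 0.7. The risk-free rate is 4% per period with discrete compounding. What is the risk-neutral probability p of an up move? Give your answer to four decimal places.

p = 0.8500

Risk-neutral probability p = (1 + 0.04 − 0.7)/(1.1 − 0.7) = 0.3400/0.4000 = 0.8500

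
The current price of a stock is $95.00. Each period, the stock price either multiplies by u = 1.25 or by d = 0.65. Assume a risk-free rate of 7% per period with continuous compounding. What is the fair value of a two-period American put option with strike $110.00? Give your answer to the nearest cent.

$19.25

Risk-neutral probability p = (e^0.07 − 0.65)/(1.25 − 0.65) = 0.4225/0.6000 = 0.7042
Terminal stock prices: S_uu = 148.4, S_ud = 77.19, S_dd = 40.14
Terminal payoffs (K − S): max(-38.44, 0) = 0, max(32.81, 0) = 32.81, max(69.86, 0) = 69.86
Node u (S = 118.8): continuation = e^(−0.07)·[0.7042·0.0000 + 0.2958·32.8125] = 9.0504; exercise value = 0.0000 ≤ continuation, so V_u = 9.0504
Node d (S = 61.75): continuation = e^(−0.07)·[0.7042·32.8125 + 0.2958·69.8625] = 40.8133; exercise value = 48.2500 > continuation, so V_d = 48.2500 (exercise)
Node 0 (S = 95): continuation = e^(−0.07)·[0.7042·9.0504 + 0.2958·48.2500] = 19.2506; exercise value = 15.0000 ≤ continuation, so V_0 = 19.2506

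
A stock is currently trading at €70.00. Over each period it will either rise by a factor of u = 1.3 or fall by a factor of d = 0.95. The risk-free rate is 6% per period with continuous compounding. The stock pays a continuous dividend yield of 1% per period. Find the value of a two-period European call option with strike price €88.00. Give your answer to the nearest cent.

Per-period risk-free factor R = e^0.06 = 1.0618; dividend-adjusted growth = e^(0.06−0.01) = 1.0513.
Risk-neutral probability p = (1.0513 − 0.95)/(1.3 − 0.95) = 0.1013/0.3500 = 0.2893
Terminal stock prices: S_uu = 118.3, S_ud = 86.45, S_dd = 63.17
Terminal payoffs (S − K): max(30.3, 0) = 30.3, max(-1.55, 0) = 0, max(-24.83, 0) = 0
Node u (S = 91): V_u = e^(−0.06)·[0.2893·30.3000 + 0.7107·0.0000] = 8.2566
Node d (S = 66.5): V_d = e^(−0.06)·[0.2893·0.0000 + 0.7107·0.0000] = 0.0000
Node 0 (S = 70): V_0 = e^(−0.06)·[0.2893·8.2566 + 0.7107·0.0000] = 2.2499

€2.25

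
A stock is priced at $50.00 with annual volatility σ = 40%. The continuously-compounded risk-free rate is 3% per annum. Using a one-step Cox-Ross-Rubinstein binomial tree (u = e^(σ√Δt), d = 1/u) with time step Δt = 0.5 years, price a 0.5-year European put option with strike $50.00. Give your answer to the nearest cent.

$6.60

CRR parameters: u = e^(σ√Δt) = e^(0.4·√0.5) = 1.3269, d = 1/u = 0.7536
Per-period rate: rΔt = 0.03·0.5 = 0.015, so R = e^0.015 = 1.0151
Risk-neutral probability p = (e^0.015 − 0.7536)/(1.3269 − 0.7536) = 0.2615/0.5733 = 0.4561
Terminal stock prices: S_u = 66.34, S_d = 37.68
Terminal payoffs (K − S): max(-16.34, 0) = 0, max(12.32, 0) = 12.32
Node 0 (S = 50): V_0 = e^(−0.015)·[0.4561·0.0000 + 0.5439·12.3181] = 6.5998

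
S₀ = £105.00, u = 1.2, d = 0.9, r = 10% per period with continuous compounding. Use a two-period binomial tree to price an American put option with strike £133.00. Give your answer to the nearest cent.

£28.00

Risk-neutral probability p = (e^0.1 − 0.9)/(1.2 − 0.9) = 0.2052/0.3000 = 0.6839
Terminal stock prices: S_uu = 151.2, S_ud = 113.4, S_dd = 85.05
Terminal payoffs (K − S): max(-18.2, 0) = 0, max(19.6, 0) = 19.6, max(47.95, 0) = 47.95
Node u (S = 126): continuation = e^(−0.1)·[0.6839·0.0000 + 0.3161·19.6000] = 5.6059; exercise value = 7.0000 > continuation, so V_u = 7.0000 (exercise)
Node d (S = 94.5): continuation = e^(−0.1)·[0.6839·19.6000 + 0.3161·47.9500] = 25.8434; exercise value = 38.5000 > continuation, so V_d = 38.5000 (exercise)
Node 0 (S = 105): continuation = e^(−0.1)·[0.6839·7.0000 + 0.3161·38.5000] = 15.3434; exercise value = 28.0000 > continuation, so V_0 = 28.0000 (exercise)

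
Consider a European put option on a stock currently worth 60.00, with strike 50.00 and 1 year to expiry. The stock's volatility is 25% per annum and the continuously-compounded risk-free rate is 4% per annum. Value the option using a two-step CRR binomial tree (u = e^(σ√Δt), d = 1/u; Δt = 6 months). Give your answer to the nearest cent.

1.79

CRR parameters: u = e^(σ√Δt) = e^(0.25·√0.5) = 1.1934, d = 1/u = 0.8380
Per-period rate: rΔt = 0.04·0.5 = 0.02, so R = e^0.02 = 1.0202
Risk-neutral probability p = (e^0.02 − 0.8380)/(1.1934 − 0.8380) = 0.1822/0.3554 = 0.5128
Terminal stock prices: S_uu = 85.45, S_ud = 60, S_dd = 42.13
Terminal payoffs (K − S): max(-35.45, 0) = 0, max(-10, 0) = 0, max(7.869, 0) = 7.869
Node u (S = 71.6): V_u = e^(−0.02)·[0.5128·0.0000 + 0.4872·0.0000] = 0.0000
Node d (S = 50.28): V_d = e^(−0.02)·[0.5128·0.0000 + 0.4872·7.8687] = 3.7580
Node 0 (S = 60): V_0 = e^(−0.02)·[0.5128·0.0000 + 0.4872·3.7580] = 1.7948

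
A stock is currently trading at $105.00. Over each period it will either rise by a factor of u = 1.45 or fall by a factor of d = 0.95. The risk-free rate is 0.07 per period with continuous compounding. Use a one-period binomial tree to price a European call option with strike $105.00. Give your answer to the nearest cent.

Risk-neutral probability p = (e^0.07 − 0.95)/(1.45 − 0.95) = 0.1225/0.5000 = 0.2450
Terminal stock prices: S_u = 152.2, S_d = 99.75
Terminal payoffs (S − K): max(47.25, 0) = 47.25, max(-5.25, 0) = 0
Node 0 (S = 105): V_0 = e^(−0.07)·[0.2450·47.2500 + 0.7550·0.0000] = 10.7943

$10.79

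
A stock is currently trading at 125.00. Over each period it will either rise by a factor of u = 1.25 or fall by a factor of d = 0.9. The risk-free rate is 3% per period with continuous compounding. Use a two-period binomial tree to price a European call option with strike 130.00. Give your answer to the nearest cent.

Risk-neutral probability p = (e^0.03 − 0.9)/(1.25 − 0.9) = 0.1305/0.3500 = 0.3727
Terminal stock prices: S_uu = 195.3, S_ud = 140.6, S_dd = 101.2
Terminal payoffs (S − K): max(65.31, 0) = 65.31, max(10.62, 0) = 10.62, max(-28.75, 0) = 0
Node u (S = 156.2): V_u = e^(−0.03)·[0.3727·65.3125 + 0.6273·10.6250] = 30.0921
Node d (S = 112.5): V_d = e^(−0.03)·[0.3727·10.6250 + 0.6273·0.0000] = 3.8432
Node 0 (S = 125): V_0 = e^(−0.03)·[0.3727·30.0921 + 0.6273·3.8432] = 13.2241

13.22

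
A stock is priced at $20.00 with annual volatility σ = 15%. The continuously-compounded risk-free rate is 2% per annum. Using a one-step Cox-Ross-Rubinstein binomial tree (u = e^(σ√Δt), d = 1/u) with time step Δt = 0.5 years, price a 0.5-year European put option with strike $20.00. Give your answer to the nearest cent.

$0.95

CRR parameters: u = e^(σ√Δt) = e^(0.15·√0.5) = 1.1119, d = 1/u = 0.8994
Per-period rate: rΔt = 0.02·0.5 = 0.01, so R = e^0.01 = 1.0101
Risk-neutral probability p = (e^0.01 − 0.8994)/(1.1119 − 0.8994) = 0.1107/0.2125 = 0.5208
Terminal stock prices: S_u = 22.24, S_d = 17.99
Terminal payoffs (K − S): max(-2.238, 0) = 0, max(2.013, 0) = 2.013
Node 0 (S = 20): V_0 = e^(−0.01)·[0.5208·0.0000 + 0.4792·2.0127] = 0.9549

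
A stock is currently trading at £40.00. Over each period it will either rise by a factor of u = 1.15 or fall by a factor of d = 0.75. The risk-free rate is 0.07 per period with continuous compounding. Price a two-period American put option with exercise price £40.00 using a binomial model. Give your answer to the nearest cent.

£2.55

Risk-neutral probability p = (e^0.07 − 0.75)/(1.15 − 0.75) = 0.3225/0.4000 = 0.8063
Terminal stock prices: S_uu = 52.9, S_ud = 34.5, S_dd = 22.5
Terminal payoffs (K − S): max(-12.9, 0) = 0, max(5.5, 0) = 5.5, max(17.5, 0) = 17.5
Node u (S = 46): continuation = e^(−0.07)·[0.8063·0.0000 + 0.1937·5.5000] = 0.9935; exercise value = 0.0000 ≤ continuation, so V_u = 0.9935
Node d (S = 30): continuation = e^(−0.07)·[0.8063·5.5000 + 0.1937·17.5000] = 7.2958; exercise value = 10.0000 > continuation, so V_d = 10.0000 (exercise)
Node 0 (S = 40): continuation = e^(−0.07)·[0.8063·0.9935 + 0.1937·10.0000] = 2.5532; exercise value = 0.0000 ≤ continuation, so V_0 = 2.5532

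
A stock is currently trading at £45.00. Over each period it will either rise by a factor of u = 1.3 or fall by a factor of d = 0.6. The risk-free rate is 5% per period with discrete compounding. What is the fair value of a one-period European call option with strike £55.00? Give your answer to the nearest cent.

£2.14

Risk-neutral probability p = (1 + 0.05 − 0.6)/(1.3 − 0.6) = 0.4500/0.7000 = 0.6429
Terminal stock prices: S_u = 58.5, S_d = 27
Terminal payoffs (S − K): max(3.5, 0) = 3.5, max(-28, 0) = 0
Node 0 (S = 45): V_0 = 1/1.05·[0.6429·3.5000 + 0.3571·0.0000] = 2.1429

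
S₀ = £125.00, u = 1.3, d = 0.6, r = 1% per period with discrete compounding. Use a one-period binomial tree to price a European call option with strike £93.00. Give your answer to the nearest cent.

£40.30

Risk-neutral probability p = (1 + 0.01 − 0.6)/(1.3 − 0.6) = 0.4100/0.7000 = 0.5857
Terminal stock prices: S_u = 162.5, S_d = 75
Terminal payoffs (S − K): max(69.5, 0) = 69.5, max(-18, 0) = 0
Node 0 (S = 125): V_0 = 1/1.01·[0.5857·69.5000 + 0.4143·0.0000] = 40.3041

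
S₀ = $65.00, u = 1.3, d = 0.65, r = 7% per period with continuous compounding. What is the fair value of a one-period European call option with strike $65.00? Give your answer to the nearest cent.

$11.82

Risk-neutral probability p = (e^0.07 − 0.65)/(1.3 − 0.65) = 0.4225/0.6500 = 0.6500
Terminal stock prices: S_u = 84.5, S_d = 42.25
Terminal payoffs (S − K): max(19.5, 0) = 19.5, max(-22.75, 0) = 0
Node 0 (S = 65): V_0 = e^(−0.07)·[0.6500·19.5000 + 0.3500·0.0000] = 11.8183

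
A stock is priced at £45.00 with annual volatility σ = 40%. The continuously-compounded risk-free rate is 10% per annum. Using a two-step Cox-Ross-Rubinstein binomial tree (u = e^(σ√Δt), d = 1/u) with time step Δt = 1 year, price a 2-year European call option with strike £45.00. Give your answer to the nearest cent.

CRR parameters: u = e^(σ√Δt) = e^(0.4·√1) = 1.4918, d = 1/u = 0.6703
Per-period rate: rΔt = 0.1·1 = 0.1, so R = e^0.1 = 1.1052
Risk-neutral probability p = (e^0.1 − 0.6703)/(1.4918 − 0.6703) = 0.4349/0.8215 = 0.5293
Terminal stock prices: S_uu = 100.1, S_ud = 45, S_dd = 20.22
Terminal payoffs (S − K): max(55.15, 0) = 55.15, max(0, 0) = 0, max(-24.78, 0) = 0
Node u (S = 67.13): V_u = e^(−0.1)·[0.5293·55.1493 + 0.4707·0.0000] = 26.4144
Node d (S = 30.16): V_d = e^(−0.1)·[0.5293·0.0000 + 0.4707·0.0000] = 0.0000
Node 0 (S = 45): V_0 = e^(−0.1)·[0.5293·26.4144 + 0.4707·0.0000] = 12.6515

£12.65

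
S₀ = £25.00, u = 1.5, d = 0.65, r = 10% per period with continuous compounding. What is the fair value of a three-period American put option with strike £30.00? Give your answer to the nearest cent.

£6.99

Risk-neutral probability p = (e^0.1 − 0.65)/(1.5 − 0.65) = 0.4552/0.8500 = 0.5355
Terminal stock prices: S_uuu = 84.38, S_uud = 36.56, S_udd = 15.84, S_ddd = 6.866
Terminal payoffs (K − S): max(-54.38, 0) = 0, max(-6.562, 0) = 0, max(14.16, 0) = 14.16, max(23.13, 0) = 23.13
Node uu (S = 56.25): continuation = e^(−0.1)·[0.5355·0.0000 + 0.4645·0.0000] = 0.0000; exercise value = 0.0000 ≤ continuation, so V_uu = 0.0000
Node ud (S = 24.38): continuation = e^(−0.1)·[0.5355·0.0000 + 0.4645·14.1562] = 5.9499; exercise value = 5.6250 ≤ continuation, so V_ud = 5.9499
Node dd (S = 10.56): continuation = e^(−0.1)·[0.5355·14.1562 + 0.4645·23.1344] = 16.5826; exercise value = 19.4375 > continuation, so V_dd = 19.4375 (exercise)
Node u (S = 37.5): continuation = e^(−0.1)·[0.5355·0.0000 + 0.4645·5.9499] = 2.5007; exercise value = 0.0000 ≤ continuation, so V_u = 2.5007
Node d (S = 16.25): continuation = e^(−0.1)·[0.5355·5.9499 + 0.4645·19.4375] = 11.0525; exercise value = 13.7500 > continuation, so V_d = 13.7500 (exercise)
Node 0 (S = 25): continuation = e^(−0.1)·[0.5355·2.5007 + 0.4645·13.7500] = 6.9908; exercise value = 5.0000 ≤ continuation, so V_0 = 6.9908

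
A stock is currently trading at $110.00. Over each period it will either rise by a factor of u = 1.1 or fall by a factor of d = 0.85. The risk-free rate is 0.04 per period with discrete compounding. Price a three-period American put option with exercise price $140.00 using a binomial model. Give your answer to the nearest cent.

$30.00

Risk-neutral probability p = (1 + 0.04 − 0.85)/(1.1 − 0.85) = 0.1900/0.2500 = 0.7600
Terminal stock prices: S_uuu = 146.4, S_uud = 113.1, S_udd = 87.42, S_ddd = 67.55
Terminal payoffs (K − S): max(-6.41, 0) = 0, max(26.86, 0) = 26.86, max(52.58, 0) = 52.58, max(72.45, 0) = 72.45
Node uu (S = 133.1): continuation = 1/1.04·[0.7600·0.0000 + 0.2400·26.8650] = 6.1996; exercise value = 6.9000 > continuation, so V_uu = 6.9000 (exercise)
Node ud (S = 102.9): continuation = 1/1.04·[0.7600·26.8650 + 0.2400·52.5775] = 31.7654; exercise value = 37.1500 > continuation, so V_ud = 37.1500 (exercise)
Node dd (S = 79.47): continuation = 1/1.04·[0.7600·52.5775 + 0.2400·72.4463] = 55.1404; exercise value = 60.5250 > continuation, so V_dd = 60.5250 (exercise)
Node u (S = 121): continuation = 1/1.04·[0.7600·6.9000 + 0.2400·37.1500] = 13.6154; exercise value = 19.0000 > continuation, so V_u = 19.0000 (exercise)
Node d (S = 93.5): continuation = 1/1.04·[0.7600·37.1500 + 0.2400·60.5250] = 41.1154; exercise value = 46.5000 > continuation, so V_d = 46.5000 (exercise)
Node 0 (S = 110): continuation = 1/1.04·[0.7600·19.0000 + 0.2400·46.5000] = 24.6154; exercise value = 30.0000 > continuation, so V_0 = 30.0000 (exercise)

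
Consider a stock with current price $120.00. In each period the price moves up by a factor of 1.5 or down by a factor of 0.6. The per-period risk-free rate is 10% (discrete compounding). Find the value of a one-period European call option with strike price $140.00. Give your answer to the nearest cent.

Risk-neutral probability p = (1 + 0.1 − 0.6)/(1.5 − 0.6) = 0.5000/0.9000 = 0.5556
Terminal stock prices: S_u = 180, S_d = 72
Terminal payoffs (S − K): max(40, 0) = 40, max(-68, 0) = 0
Node 0 (S = 120): V_0 = 1/1.1·[0.5556·40.0000 + 0.4444·0.0000] = 20.2020

$20.20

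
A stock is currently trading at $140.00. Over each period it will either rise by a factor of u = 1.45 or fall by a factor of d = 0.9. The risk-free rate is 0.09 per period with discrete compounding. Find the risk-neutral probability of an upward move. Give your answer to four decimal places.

p = 0.3455

Risk-neutral probability p = (1 + 0.09 − 0.9)/(1.45 − 0.9) = 0.1900/0.5500 = 0.3455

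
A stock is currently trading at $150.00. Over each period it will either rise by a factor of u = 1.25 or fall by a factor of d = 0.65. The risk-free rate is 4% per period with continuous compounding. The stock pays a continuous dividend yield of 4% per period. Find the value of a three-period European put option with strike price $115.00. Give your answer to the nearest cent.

Per-period risk-free factor R = e^0.04 = 1.0408; dividend-adjusted growth = e^(0.04−0.04) = 1.0000.
Risk-neutral probability p = (1.0000 − 0.65)/(1.25 − 0.65) = 0.3500/0.6000 = 0.5833
Terminal stock prices: S_uuu = 293, S_uud = 152.3, S_udd = 79.22, S_ddd = 41.19
Terminal payoffs (K − S): max(-178, 0) = 0, max(-37.34, 0) = 0, max(35.78, 0) = 35.78, max(73.81, 0) = 73.81
Node uu (S = 234.4): V_uu = e^(−0.04)·[0.5833·0.0000 + 0.4167·0.0000] = 0.0000
Node ud (S = 121.9): V_ud = e^(−0.04)·[0.5833·0.0000 + 0.4167·35.7812] = 14.3243
Node dd (S = 63.38): V_dd = e^(−0.04)·[0.5833·35.7812 + 0.4167·73.8063] = 49.6008
Node u (S = 187.5): V_u = e^(−0.04)·[0.5833·0.0000 + 0.4167·14.3243] = 5.7344
Node d (S = 97.5): V_d = e^(−0.04)·[0.5833·14.3243 + 0.4167·49.6008] = 27.8848
Node 0 (S = 150): V_0 = e^(−0.04)·[0.5833·5.7344 + 0.4167·27.8848] = 14.3770

$14.38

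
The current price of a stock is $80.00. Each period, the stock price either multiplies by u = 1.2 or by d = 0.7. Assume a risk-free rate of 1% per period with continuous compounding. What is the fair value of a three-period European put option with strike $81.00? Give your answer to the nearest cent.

$11.85

Risk-neutral probability p = (e^0.01 − 0.7)/(1.2 − 0.7) = 0.3101/0.5000 = 0.6201
Terminal stock prices: S_uuu = 138.2, S_uud = 80.64, S_udd = 47.04, S_ddd = 27.44
Terminal payoffs (K − S): max(-57.24, 0) = 0, max(0.36, 0) = 0.36, max(33.96, 0) = 33.96, max(53.56, 0) = 53.56
Node uu (S = 115.2): V_uu = e^(−0.01)·[0.6201·0.0000 + 0.3799·0.3600] = 0.1354
Node ud (S = 67.2): V_ud = e^(−0.01)·[0.6201·0.3600 + 0.3799·33.9600] = 12.9940
Node dd (S = 39.2): V_dd = e^(−0.01)·[0.6201·33.9600 + 0.3799·53.5600] = 40.9940
Node u (S = 96): V_u = e^(−0.01)·[0.6201·0.1354 + 0.3799·12.9940] = 4.9704
Node d (S = 56): V_d = e^(−0.01)·[0.6201·12.9940 + 0.3799·40.9940] = 23.3961
Node 0 (S = 80): V_0 = e^(−0.01)·[0.6201·4.9704 + 0.3799·23.3961] = 11.8512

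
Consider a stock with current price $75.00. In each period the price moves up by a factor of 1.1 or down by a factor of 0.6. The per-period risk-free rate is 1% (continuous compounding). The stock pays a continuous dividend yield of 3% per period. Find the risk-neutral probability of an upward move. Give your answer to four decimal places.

Per-period risk-free factor R = e^0.01 = 1.0101; dividend-adjusted growth = e^(0.01−0.03) = 0.9802.
Risk-neutral probability p = (0.9802 − 0.6)/(1.1 − 0.6) = 0.3802/0.5000 = 0.7604

p = 0.7604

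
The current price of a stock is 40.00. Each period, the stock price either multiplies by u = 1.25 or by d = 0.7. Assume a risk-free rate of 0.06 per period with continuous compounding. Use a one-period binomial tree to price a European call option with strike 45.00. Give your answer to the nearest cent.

Risk-neutral probability p = (e^0.06 − 0.7)/(1.25 − 0.7) = 0.3618/0.5500 = 0.6579
Terminal stock prices: S_u = 50, S_d = 28
Terminal payoffs (S − K): max(5, 0) = 5, max(-17, 0) = 0
Node 0 (S = 40): V_0 = e^(−0.06)·[0.6579·5.0000 + 0.3421·0.0000] = 3.0979

3.10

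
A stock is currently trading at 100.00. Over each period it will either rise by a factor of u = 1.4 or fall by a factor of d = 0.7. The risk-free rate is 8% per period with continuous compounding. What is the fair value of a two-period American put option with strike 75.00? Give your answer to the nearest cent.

4.54

Risk-neutral probability p = (e^0.08 − 0.7)/(1.4 − 0.7) = 0.3833/0.7000 = 0.5476
Terminal stock prices: S_uu = 196, S_ud = 98, S_dd = 49
Terminal payoffs (K − S): max(-121, 0) = 0, max(-23, 0) = 0, max(26, 0) = 26
Node u (S = 140): continuation = e^(−0.08)·[0.5476·0.0000 + 0.4524·0.0000] = 0.0000; exercise value = 0.0000 ≤ continuation, so V_u = 0.0000
Node d (S = 70): continuation = e^(−0.08)·[0.5476·0.0000 + 0.4524·26.0000] = 10.8592; exercise value = 5.0000 ≤ continuation, so V_d = 10.8592
Node 0 (S = 100): continuation = e^(−0.08)·[0.5476·0.0000 + 0.4524·10.8592] = 4.5355; exercise value = 0.0000 ≤ continuation, so V_0 = 4.5355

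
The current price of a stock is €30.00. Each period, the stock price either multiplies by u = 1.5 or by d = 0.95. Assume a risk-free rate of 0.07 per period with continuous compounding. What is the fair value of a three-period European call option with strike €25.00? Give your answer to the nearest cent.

Risk-neutral probability p = (e^0.07 − 0.95)/(1.5 − 0.95) = 0.1225/0.5500 = 0.2227
Terminal stock prices: S_uuu = 101.2, S_uud = 64.12, S_udd = 40.61, S_ddd = 25.72
Terminal payoffs (S − K): max(76.25, 0) = 76.25, max(39.12, 0) = 39.12, max(15.61, 0) = 15.61, max(0.7212, 0) = 0.7212
Node uu (S = 67.5): V_uu = e^(−0.07)·[0.2227·76.2500 + 0.7773·39.1250] = 44.1902
Node ud (S = 42.75): V_ud = e^(−0.07)·[0.2227·39.1250 + 0.7773·15.6125] = 19.4402
Node dd (S = 27.07): V_dd = e^(−0.07)·[0.2227·15.6125 + 0.7773·0.7212] = 3.7652
Node u (S = 45): V_u = e^(−0.07)·[0.2227·44.1902 + 0.7773·19.4402] = 23.2660
Node d (S = 28.5): V_d = e^(−0.07)·[0.2227·19.4402 + 0.7773·3.7652] = 6.7660
Node 0 (S = 30): V_0 = e^(−0.07)·[0.2227·23.2660 + 0.7773·6.7660] = 9.7354

€9.74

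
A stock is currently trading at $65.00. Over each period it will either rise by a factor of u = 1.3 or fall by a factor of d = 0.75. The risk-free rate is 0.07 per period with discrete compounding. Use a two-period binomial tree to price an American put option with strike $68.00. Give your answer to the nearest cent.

$8.51

Risk-neutral probability p = (1 + 0.07 − 0.75)/(1.3 − 0.75) = 0.3200/0.5500 = 0.5818
Terminal stock prices: S_uu = 109.9, S_ud = 63.38, S_dd = 36.56
Terminal payoffs (K − S): max(-41.85, 0) = 0, max(4.625, 0) = 4.625, max(31.44, 0) = 31.44
Node u (S = 84.5): continuation = 1/1.07·[0.5818·0.0000 + 0.4182·4.6250] = 1.8076; exercise value = 0.0000 ≤ continuation, so V_u = 1.8076
Node d (S = 48.75): continuation = 1/1.07·[0.5818·4.6250 + 0.4182·31.4375] = 14.8014; exercise value = 19.2500 > continuation, so V_d = 19.2500 (exercise)
Node 0 (S = 65): continuation = 1/1.07·[0.5818·1.8076 + 0.4182·19.2500] = 8.5062; exercise value = 3.0000 ≤ continuation, so V_0 = 8.5062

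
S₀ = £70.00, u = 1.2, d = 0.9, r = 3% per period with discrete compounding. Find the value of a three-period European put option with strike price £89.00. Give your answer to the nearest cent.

£14.33

Risk-neutral probability p = (1 + 0.03 − 0.9)/(1.2 − 0.9) = 0.1300/0.3000 = 0.4333
Terminal stock prices: S_uuu = 121, S_uud = 90.72, S_udd = 68.04, S_ddd = 51.03
Terminal payoffs (K − S): max(-31.96, 0) = 0, max(-1.72, 0) = 0, max(20.96, 0) = 20.96, max(37.97, 0) = 37.97
Node uu (S = 100.8): V_uu = 1/1.03·[0.4333·0.0000 + 0.5667·0.0000] = 0.0000
Node ud (S = 75.6): V_ud = 1/1.03·[0.4333·0.0000 + 0.5667·20.9600] = 11.5314
Node dd (S = 56.7): V_dd = 1/1.03·[0.4333·20.9600 + 0.5667·37.9700] = 29.7078
Node u (S = 84): V_u = 1/1.03·[0.4333·0.0000 + 0.5667·11.5314] = 6.3441
Node d (S = 63): V_d = 1/1.03·[0.4333·11.5314 + 0.5667·29.7078] = 21.1955
Node 0 (S = 70): V_0 = 1/1.03·[0.4333·6.3441 + 0.5667·21.1955] = 14.3300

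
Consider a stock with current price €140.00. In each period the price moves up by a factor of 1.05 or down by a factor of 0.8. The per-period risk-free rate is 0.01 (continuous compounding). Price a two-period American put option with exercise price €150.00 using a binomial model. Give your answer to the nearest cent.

Risk-neutral probability p = (e^0.01 − 0.8)/(1.05 − 0.8) = 0.2101/0.2500 = 0.8402
Terminal stock prices: S_uu = 154.3, S_ud = 117.6, S_dd = 89.6
Terminal payoffs (K − S): max(-4.35, 0) = 0, max(32.4, 0) = 32.4, max(60.4, 0) = 60.4
Node u (S = 147): continuation = e^(−0.01)·[0.8402·0.0000 + 0.1598·32.4000] = 5.1260; exercise value = 3.0000 ≤ continuation, so V_u = 5.1260
Node d (S = 112): continuation = e^(−0.01)·[0.8402·32.4000 + 0.1598·60.4000] = 36.5075; exercise value = 38.0000 > continuation, so V_d = 38.0000 (exercise)
Node 0 (S = 140): continuation = e^(−0.01)·[0.8402·5.1260 + 0.1598·38.0000] = 10.2760; exercise value = 10.0000 ≤ continuation, so V_0 = 10.2760

€10.28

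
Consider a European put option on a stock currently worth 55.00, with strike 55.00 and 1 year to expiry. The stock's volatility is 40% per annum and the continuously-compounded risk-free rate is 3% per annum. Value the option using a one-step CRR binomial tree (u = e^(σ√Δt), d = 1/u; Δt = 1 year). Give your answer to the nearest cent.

9.88

CRR parameters: u = e^(σ√Δt) = e^(0.4·√1) = 1.4918, d = 1/u = 0.6703
Per-period rate: rΔt = 0.03·1 = 0.03, so R = e^0.03 = 1.0305
Risk-neutral probability p = (e^0.03 − 0.6703)/(1.4918 − 0.6703) = 0.3601/0.8215 = 0.4384
Terminal stock prices: S_u = 82.05, S_d = 36.87
Terminal payoffs (K − S): max(-27.05, 0) = 0, max(18.13, 0) = 18.13
Node 0 (S = 55): V_0 = e^(−0.03)·[0.4384·0.0000 + 0.5616·18.1324] = 9.8825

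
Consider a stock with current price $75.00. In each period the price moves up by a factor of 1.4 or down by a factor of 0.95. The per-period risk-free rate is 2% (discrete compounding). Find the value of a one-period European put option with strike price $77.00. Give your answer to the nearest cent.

$4.76

Risk-neutral probability p = (1 + 0.02 − 0.95)/(1.4 − 0.95) = 0.0700/0.4500 = 0.1556
Terminal stock prices: S_u = 105, S_d = 71.25
Terminal payoffs (K − S): max(-28, 0) = 0, max(5.75, 0) = 5.75
Node 0 (S = 75): V_0 = 1/1.02·[0.1556·0.0000 + 0.8444·5.7500] = 4.7603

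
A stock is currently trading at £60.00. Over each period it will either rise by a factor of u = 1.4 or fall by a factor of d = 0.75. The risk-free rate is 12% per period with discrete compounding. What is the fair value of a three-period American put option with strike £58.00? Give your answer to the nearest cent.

Risk-neutral probability p = (1 + 0.12 − 0.75)/(1.4 − 0.75) = 0.3700/0.6500 = 0.5692
Terminal stock prices: S_uuu = 164.6, S_uud = 88.2, S_udd = 47.25, S_ddd = 25.31
Terminal payoffs (K − S): max(-106.6, 0) = 0, max(-30.2, 0) = 0, max(10.75, 0) = 10.75, max(32.69, 0) = 32.69
Node uu (S = 117.6): continuation = 1/1.12·[0.5692·0.0000 + 0.4308·0.0000] = 0.0000; exercise value = 0.0000 ≤ continuation, so V_uu = 0.0000
Node ud (S = 63): continuation = 1/1.12·[0.5692·0.0000 + 0.4308·10.7500] = 4.1346; exercise value = 0.0000 ≤ continuation, so V_ud = 4.1346
Node dd (S = 33.75): continuation = 1/1.12·[0.5692·10.7500 + 0.4308·32.6875] = 18.0357; exercise value = 24.2500 > continuation, so V_dd = 24.2500 (exercise)
Node u (S = 84): continuation = 1/1.12·[0.5692·0.0000 + 0.4308·4.1346] = 1.5902; exercise value = 0.0000 ≤ continuation, so V_u = 1.5902
Node d (S = 45): continuation = 1/1.12·[0.5692·4.1346 + 0.4308·24.2500] = 11.4283; exercise value = 13.0000 > continuation, so V_d = 13.0000 (exercise)
Node 0 (S = 60): continuation = 1/1.12·[0.5692·1.5902 + 0.4308·13.0000] = 5.8082; exercise value = 0.0000 ≤ continuation, so V_0 = 5.8082

£5.81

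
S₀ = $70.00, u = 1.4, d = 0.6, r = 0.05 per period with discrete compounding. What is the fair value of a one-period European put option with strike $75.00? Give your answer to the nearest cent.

Risk-neutral probability p = (1 + 0.05 − 0.6)/(1.4 − 0.6) = 0.4500/0.8000 = 0.5625
Terminal stock prices: S_u = 98, S_d = 42
Terminal payoffs (K − S): max(-23, 0) = 0, max(33, 0) = 33
Node 0 (S = 70): V_0 = 1/1.05·[0.5625·0.0000 + 0.4375·33.0000] = 13.7500

$13.75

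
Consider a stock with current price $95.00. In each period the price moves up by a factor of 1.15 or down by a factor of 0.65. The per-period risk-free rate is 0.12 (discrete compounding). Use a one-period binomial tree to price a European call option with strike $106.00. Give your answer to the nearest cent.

Risk-neutral probability p = (1 + 0.12 − 0.65)/(1.15 − 0.65) = 0.4700/0.5000 = 0.9400
Terminal stock prices: S_u = 109.2, S_d = 61.75
Terminal payoffs (S − K): max(3.25, 0) = 3.25, max(-44.25, 0) = 0
Node 0 (S = 95): V_0 = 1/1.12·[0.9400·3.2500 + 0.0600·0.0000] = 2.7277

$2.73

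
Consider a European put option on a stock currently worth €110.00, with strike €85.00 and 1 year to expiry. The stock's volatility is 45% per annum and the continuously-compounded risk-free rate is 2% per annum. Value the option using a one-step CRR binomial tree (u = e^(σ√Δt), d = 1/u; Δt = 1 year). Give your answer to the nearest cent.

CRR parameters: u = e^(σ√Δt) = e^(0.45·√1) = 1.5683, d = 1/u = 0.6376
Per-period rate: rΔt = 0.02·1 = 0.02, so R = e^0.02 = 1.0202
Risk-neutral probability p = (e^0.02 − 0.6376)/(1.5683 − 0.6376) = 0.3826/0.9307 = 0.4111
Terminal stock prices: S_u = 172.5, S_d = 70.14
Terminal payoffs (K − S): max(-87.51, 0) = 0, max(14.86, 0) = 14.86
Node 0 (S = 110): V_0 = e^(−0.02)·[0.4111·0.0000 + 0.5889·14.8609] = 8.5788

€8.58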